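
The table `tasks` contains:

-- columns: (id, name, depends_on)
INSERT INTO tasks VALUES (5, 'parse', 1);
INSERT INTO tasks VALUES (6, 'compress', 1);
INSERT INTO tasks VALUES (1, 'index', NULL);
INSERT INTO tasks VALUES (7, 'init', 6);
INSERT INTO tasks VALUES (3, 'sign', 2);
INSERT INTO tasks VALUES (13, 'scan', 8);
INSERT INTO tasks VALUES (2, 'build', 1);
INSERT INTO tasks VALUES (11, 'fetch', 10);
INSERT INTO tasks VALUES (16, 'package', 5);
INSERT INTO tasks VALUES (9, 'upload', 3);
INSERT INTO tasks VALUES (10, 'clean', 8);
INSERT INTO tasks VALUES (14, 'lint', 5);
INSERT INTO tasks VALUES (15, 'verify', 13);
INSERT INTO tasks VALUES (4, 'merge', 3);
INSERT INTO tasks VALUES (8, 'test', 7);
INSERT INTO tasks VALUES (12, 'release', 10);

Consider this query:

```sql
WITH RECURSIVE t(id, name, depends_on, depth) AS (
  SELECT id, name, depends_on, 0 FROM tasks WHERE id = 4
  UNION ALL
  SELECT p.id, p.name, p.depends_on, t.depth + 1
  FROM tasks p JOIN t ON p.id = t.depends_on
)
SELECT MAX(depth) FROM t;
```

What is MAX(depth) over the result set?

3

Base: id=4 (merge), depends_on=3, depth 0.
Iteration 1: join on id=3 -> sign (id 3, depends_on=2, depth 1).
Iteration 2: join on id=2 -> build (id 2, depends_on=1, depth 2).
Iteration 3: join on id=1 -> index (id 1, depends_on=NULL, depth 3).
Iteration 4: depends_on is NULL; no match; recursion stops.
depth values: 0, 1, 2, 3; the maximum is 3.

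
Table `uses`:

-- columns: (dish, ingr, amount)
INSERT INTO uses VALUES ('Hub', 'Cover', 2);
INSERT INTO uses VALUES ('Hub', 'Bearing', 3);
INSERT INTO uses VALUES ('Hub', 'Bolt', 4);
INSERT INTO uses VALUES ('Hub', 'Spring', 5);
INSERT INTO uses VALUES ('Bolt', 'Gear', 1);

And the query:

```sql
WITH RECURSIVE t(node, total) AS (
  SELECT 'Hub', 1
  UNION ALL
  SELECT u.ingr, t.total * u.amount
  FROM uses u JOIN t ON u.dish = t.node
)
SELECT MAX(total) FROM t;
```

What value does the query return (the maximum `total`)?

5

Base: (Hub, total=1).
Iteration 1: components of {Hub} -> Bearing = 1*3 = 3, Bolt = 1*4 = 4, Cover = 1*2 = 2, Spring = 1*5 = 5.
Iteration 2: components of {Bearing,Bolt,Cover,Spring} -> Gear = 4*1 = 4.
Iteration 3: no further components; recursion stops.
total values: 1, 2, 3, 4, 5, 4; the maximum is 5.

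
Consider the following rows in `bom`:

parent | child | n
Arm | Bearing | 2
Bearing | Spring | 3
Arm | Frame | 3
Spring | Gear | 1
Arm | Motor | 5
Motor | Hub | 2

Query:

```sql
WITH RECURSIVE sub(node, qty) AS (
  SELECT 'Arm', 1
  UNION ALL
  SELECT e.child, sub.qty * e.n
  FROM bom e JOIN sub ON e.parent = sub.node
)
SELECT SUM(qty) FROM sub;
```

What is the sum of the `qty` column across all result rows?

Base: (Arm, qty=1).
Iteration 1: components of {Arm} -> Bearing = 1*2 = 2, Frame = 1*3 = 3, Motor = 1*5 = 5.
Iteration 2: components of {Bearing,Frame,Motor} -> Hub = 5*2 = 10, Spring = 2*3 = 6.
Iteration 3: components of {Hub,Spring} -> Gear = 6*1 = 6.
Iteration 4: no further components; recursion stops.
SUM(qty) = 1 + 2 + 5 + 3 + 6 + 10 + 6 = 33.

33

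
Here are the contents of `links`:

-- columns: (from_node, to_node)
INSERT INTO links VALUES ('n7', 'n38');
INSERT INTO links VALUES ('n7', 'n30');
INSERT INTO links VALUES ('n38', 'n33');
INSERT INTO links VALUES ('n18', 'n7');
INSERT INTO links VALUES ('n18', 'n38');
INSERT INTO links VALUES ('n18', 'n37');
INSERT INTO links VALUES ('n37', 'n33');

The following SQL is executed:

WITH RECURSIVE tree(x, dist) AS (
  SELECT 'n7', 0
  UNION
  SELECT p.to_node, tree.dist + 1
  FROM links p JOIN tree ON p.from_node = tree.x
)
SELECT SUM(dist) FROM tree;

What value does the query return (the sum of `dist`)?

Base: (n7, dist=0).
Iteration 1: edges from {n7} -> (n30, dist=1), (n38, dist=1).
Iteration 2: edges from {n30,n38} -> (n33, dist=2).
Iteration 3: no outgoing edges from {n33}; recursion stops.
SUM(dist) = 0 + 1 + 1 + 2 = 4.

4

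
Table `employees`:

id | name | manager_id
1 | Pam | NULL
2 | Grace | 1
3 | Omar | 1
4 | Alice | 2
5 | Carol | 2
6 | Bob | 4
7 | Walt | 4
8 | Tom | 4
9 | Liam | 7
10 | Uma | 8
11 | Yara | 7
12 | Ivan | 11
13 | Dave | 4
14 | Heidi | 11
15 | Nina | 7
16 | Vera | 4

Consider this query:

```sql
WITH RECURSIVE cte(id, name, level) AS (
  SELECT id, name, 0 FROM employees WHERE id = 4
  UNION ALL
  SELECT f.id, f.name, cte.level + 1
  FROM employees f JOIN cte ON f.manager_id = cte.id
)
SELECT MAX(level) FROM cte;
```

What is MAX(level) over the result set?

Base: id=4 (Alice) at level 0.
Iteration 1: rows with manager_id in {4} -> Bob (id 6, level 1), Walt (id 7, level 1), Tom (id 8, level 1), Dave (id 13, level 1), Vera (id 16, level 1).
Iteration 2: rows with manager_id in {6,7,8,13,16} -> Liam (id 9, level 2), Uma (id 10, level 2), Yara (id 11, level 2), Nina (id 15, level 2).
Iteration 3: rows with manager_id in {9,10,11,15} -> Ivan (id 12, level 3), Heidi (id 14, level 3).
Iteration 4: no rows with manager_id in {12,14}; recursion stops.
level values: 0, 1, 1, 1, 1, 1, 2, 2, 2, 2, 3, 3; the maximum is 3.

3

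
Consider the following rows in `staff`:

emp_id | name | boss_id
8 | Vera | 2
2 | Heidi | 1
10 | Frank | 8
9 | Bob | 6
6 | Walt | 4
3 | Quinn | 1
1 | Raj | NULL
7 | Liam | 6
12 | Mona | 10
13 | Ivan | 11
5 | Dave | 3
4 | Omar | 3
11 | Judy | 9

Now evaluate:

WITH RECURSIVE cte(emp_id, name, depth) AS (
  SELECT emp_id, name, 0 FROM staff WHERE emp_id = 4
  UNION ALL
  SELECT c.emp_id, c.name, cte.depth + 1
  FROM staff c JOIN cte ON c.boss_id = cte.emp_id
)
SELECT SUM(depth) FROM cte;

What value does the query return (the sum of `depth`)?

Base: emp_id=4 (Omar) at depth 0.
Iteration 1: rows with boss_id in {4} -> Walt (id 6, depth 1).
Iteration 2: rows with boss_id in {6} -> Liam (id 7, depth 2), Bob (id 9, depth 2).
Iteration 3: rows with boss_id in {7,9} -> Judy (id 11, depth 3).
Iteration 4: rows with boss_id in {11} -> Ivan (id 13, depth 4).
Iteration 5: no rows with boss_id in {13}; recursion stops.
SUM(depth) = 0 + 1 + 2 + 2 + 3 + 4 = 12.

12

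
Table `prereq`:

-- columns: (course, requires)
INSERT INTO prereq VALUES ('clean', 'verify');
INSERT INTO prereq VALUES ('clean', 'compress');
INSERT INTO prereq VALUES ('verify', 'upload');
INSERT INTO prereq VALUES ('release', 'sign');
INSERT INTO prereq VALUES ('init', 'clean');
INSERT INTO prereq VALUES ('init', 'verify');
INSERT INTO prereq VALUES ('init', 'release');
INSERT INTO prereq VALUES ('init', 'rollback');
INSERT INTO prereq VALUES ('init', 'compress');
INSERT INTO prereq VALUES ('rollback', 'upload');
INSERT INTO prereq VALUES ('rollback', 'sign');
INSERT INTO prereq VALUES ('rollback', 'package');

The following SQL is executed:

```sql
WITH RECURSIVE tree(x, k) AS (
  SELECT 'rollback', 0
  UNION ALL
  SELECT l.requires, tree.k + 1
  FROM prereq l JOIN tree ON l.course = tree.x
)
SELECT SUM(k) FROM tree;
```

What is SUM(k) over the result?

Base: (rollback, k=0).
Iteration 1: edges from {rollback} -> (package, k=1), (sign, k=1), (upload, k=1).
Iteration 2: no outgoing edges from {package,sign,upload}; recursion stops.
SUM(k) = 0 + 1 + 1 + 1 = 3.

3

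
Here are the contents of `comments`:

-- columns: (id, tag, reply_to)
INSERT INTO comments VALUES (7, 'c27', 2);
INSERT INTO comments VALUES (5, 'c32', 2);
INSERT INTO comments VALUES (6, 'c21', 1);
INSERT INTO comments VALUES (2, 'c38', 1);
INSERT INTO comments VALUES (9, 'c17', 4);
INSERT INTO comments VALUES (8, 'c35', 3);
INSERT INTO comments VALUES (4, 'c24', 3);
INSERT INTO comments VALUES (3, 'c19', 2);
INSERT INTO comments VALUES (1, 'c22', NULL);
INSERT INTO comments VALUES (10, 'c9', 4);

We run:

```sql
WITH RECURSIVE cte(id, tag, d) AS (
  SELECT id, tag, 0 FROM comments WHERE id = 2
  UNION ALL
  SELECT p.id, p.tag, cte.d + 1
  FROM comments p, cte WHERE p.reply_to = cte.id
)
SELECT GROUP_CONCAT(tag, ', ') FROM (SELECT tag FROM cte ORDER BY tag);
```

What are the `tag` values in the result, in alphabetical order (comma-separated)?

c17, c19, c24, c27, c32, c35, c38, c9

Base: id=2 (c38) at d 0.
Iteration 1: rows with reply_to in {2} -> c19 (id 3, d 1), c32 (id 5, d 1), c27 (id 7, d 1).
Iteration 2: rows with reply_to in {3,5,7} -> c24 (id 4, d 2), c35 (id 8, d 2).
Iteration 3: rows with reply_to in {4,8} -> c17 (id 9, d 3), c9 (id 10, d 3).
Iteration 4: no rows with reply_to in {9,10}; recursion stops.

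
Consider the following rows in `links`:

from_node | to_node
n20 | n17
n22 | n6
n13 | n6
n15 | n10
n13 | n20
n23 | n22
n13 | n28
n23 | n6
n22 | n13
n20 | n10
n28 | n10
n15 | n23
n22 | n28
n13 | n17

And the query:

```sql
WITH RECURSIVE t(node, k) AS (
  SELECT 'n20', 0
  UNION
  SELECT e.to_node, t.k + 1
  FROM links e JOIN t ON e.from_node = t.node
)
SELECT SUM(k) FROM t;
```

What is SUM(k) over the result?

2

Base: (n20, k=0).
Iteration 1: edges from {n20} -> (n10, k=1), (n17, k=1).
Iteration 2: no outgoing edges from {n10,n17}; recursion stops.
SUM(k) = 0 + 1 + 1 = 2.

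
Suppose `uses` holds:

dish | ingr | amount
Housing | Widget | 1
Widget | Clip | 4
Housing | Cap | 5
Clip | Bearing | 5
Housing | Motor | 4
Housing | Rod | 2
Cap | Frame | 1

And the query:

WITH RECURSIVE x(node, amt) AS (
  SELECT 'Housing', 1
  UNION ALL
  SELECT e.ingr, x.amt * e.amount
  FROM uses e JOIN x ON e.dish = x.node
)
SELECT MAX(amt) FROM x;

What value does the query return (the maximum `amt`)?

20

Base: (Housing, amt=1).
Iteration 1: components of {Housing} -> Cap = 1*5 = 5, Motor = 1*4 = 4, Rod = 1*2 = 2, Widget = 1*1 = 1.
Iteration 2: components of {Cap,Motor,Rod,Widget} -> Clip = 1*4 = 4, Frame = 5*1 = 5.
Iteration 3: components of {Clip,Frame} -> Bearing = 4*5 = 20.
Iteration 4: no further components; recursion stops.
amt values: 1, 1, 5, 4, 2, 4, 5, 20; the maximum is 20.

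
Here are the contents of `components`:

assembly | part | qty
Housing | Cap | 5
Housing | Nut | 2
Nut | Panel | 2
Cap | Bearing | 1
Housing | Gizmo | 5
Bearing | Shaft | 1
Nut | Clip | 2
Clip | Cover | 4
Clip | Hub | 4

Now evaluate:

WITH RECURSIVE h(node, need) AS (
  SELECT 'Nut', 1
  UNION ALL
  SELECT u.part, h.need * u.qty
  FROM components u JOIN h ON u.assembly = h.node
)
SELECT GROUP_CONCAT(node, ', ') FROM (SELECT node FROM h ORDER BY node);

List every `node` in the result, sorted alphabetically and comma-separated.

Clip, Cover, Hub, Nut, Panel

Base: (Nut, need=1).
Iteration 1: components of {Nut} -> Clip = 1*2 = 2, Panel = 1*2 = 2.
Iteration 2: components of {Clip,Panel} -> Cover = 2*4 = 8, Hub = 2*4 = 8.
Iteration 3: no further components; recursion stops.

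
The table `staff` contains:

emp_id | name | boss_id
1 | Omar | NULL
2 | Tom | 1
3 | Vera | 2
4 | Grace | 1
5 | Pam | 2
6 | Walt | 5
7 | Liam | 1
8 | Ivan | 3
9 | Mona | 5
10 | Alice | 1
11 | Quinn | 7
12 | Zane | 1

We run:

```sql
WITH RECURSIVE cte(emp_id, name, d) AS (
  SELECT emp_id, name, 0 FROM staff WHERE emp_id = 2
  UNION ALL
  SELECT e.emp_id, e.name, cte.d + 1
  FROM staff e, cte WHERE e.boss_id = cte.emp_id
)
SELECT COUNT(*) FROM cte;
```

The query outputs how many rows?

Base: emp_id=2 (Tom) at d 0.
Iteration 1: rows with boss_id in {2} -> Vera (id 3, d 1), Pam (id 5, d 1).
Iteration 2: rows with boss_id in {3,5} -> Walt (id 6, d 2), Ivan (id 8, d 2), Mona (id 9, d 2).
Iteration 3: no rows with boss_id in {6,8,9}; recursion stops.
Total rows emitted: 6.

6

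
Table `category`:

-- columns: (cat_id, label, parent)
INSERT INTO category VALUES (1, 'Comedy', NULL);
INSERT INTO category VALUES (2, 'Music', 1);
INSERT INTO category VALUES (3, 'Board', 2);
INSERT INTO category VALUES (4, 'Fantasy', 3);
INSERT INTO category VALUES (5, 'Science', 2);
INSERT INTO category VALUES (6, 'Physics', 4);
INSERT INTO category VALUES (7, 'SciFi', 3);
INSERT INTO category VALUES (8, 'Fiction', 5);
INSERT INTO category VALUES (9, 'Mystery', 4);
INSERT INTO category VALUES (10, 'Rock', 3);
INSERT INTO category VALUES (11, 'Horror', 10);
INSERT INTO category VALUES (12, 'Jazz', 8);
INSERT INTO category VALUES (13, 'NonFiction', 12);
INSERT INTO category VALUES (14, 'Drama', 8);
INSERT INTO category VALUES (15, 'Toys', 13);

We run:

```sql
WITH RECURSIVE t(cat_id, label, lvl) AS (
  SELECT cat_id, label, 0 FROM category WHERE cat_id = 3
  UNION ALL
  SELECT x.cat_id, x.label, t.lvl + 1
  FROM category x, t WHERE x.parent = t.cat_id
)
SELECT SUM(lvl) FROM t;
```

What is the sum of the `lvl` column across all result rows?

9

Base: cat_id=3 (Board) at lvl 0.
Iteration 1: rows with parent in {3} -> Fantasy (id 4, lvl 1), SciFi (id 7, lvl 1), Rock (id 10, lvl 1).
Iteration 2: rows with parent in {4,7,10} -> Physics (id 6, lvl 2), Mystery (id 9, lvl 2), Horror (id 11, lvl 2).
Iteration 3: no rows with parent in {6,9,11}; recursion stops.
SUM(lvl) = 0 + 1 + 1 + 1 + 2 + 2 + 2 = 9.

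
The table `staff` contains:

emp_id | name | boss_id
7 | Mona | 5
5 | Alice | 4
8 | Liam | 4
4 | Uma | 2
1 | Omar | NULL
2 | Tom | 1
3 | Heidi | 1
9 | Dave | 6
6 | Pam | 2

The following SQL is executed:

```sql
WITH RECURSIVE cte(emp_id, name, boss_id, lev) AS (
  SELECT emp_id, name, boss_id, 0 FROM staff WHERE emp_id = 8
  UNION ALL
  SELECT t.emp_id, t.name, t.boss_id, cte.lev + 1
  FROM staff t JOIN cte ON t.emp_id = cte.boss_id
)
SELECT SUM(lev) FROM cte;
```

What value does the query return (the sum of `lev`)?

6

Base: emp_id=8 (Liam), boss_id=4, lev 0.
Iteration 1: join on emp_id=4 -> Uma (id 4, boss_id=2, lev 1).
Iteration 2: join on emp_id=2 -> Tom (id 2, boss_id=1, lev 2).
Iteration 3: join on emp_id=1 -> Omar (id 1, boss_id=NULL, lev 3).
Iteration 4: boss_id is NULL; no match; recursion stops.
SUM(lev) = 0 + 1 + 2 + 3 = 6.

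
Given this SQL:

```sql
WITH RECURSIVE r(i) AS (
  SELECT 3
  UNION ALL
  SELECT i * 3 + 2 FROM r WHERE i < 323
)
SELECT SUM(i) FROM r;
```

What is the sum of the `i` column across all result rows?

479

Base: i=3.
Iteration 1: 3 < 323 holds -> i = 3 * 3 + 2 = 11.
Iteration 2: 11 < 323 holds -> i = 11 * 3 + 2 = 35.
Iteration 3: 35 < 323 holds -> i = 35 * 3 + 2 = 107.
Iteration 4: 107 < 323 holds -> i = 107 * 3 + 2 = 323.
Iteration 5: 323 < 323 fails; recursion stops.
SUM(i) = 3 + 11 + 35 + 107 + 323 = 479.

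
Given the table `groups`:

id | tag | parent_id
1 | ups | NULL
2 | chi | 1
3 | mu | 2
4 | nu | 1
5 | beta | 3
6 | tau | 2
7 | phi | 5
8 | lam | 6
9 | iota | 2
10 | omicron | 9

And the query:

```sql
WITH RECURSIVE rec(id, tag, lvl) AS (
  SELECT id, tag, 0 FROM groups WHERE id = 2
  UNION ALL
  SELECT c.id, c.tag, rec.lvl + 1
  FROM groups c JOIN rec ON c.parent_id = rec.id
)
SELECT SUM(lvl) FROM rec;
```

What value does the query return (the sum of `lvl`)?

12

Base: id=2 (chi) at lvl 0.
Iteration 1: rows with parent_id in {2} -> mu (id 3, lvl 1), tau (id 6, lvl 1), iota (id 9, lvl 1).
Iteration 2: rows with parent_id in {3,6,9} -> beta (id 5, lvl 2), lam (id 8, lvl 2), omicron (id 10, lvl 2).
Iteration 3: rows with parent_id in {5,8,10} -> phi (id 7, lvl 3).
Iteration 4: no rows with parent_id in {7}; recursion stops.
SUM(lvl) = 0 + 1 + 1 + 1 + 2 + 2 + 2 + 3 = 12.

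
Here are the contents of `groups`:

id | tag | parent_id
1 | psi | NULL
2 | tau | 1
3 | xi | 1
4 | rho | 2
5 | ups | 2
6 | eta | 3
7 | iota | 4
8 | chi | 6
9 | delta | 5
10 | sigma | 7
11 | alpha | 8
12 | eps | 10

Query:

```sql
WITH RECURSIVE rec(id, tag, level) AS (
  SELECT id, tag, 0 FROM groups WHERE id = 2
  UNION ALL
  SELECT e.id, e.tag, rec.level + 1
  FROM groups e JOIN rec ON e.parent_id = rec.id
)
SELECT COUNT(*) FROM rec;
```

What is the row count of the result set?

Base: id=2 (tau) at level 0.
Iteration 1: rows with parent_id in {2} -> rho (id 4, level 1), ups (id 5, level 1).
Iteration 2: rows with parent_id in {4,5} -> iota (id 7, level 2), delta (id 9, level 2).
Iteration 3: rows with parent_id in {7,9} -> sigma (id 10, level 3).
Iteration 4: rows with parent_id in {10} -> eps (id 12, level 4).
Iteration 5: no rows with parent_id in {12}; recursion stops.
Total rows emitted: 7.

7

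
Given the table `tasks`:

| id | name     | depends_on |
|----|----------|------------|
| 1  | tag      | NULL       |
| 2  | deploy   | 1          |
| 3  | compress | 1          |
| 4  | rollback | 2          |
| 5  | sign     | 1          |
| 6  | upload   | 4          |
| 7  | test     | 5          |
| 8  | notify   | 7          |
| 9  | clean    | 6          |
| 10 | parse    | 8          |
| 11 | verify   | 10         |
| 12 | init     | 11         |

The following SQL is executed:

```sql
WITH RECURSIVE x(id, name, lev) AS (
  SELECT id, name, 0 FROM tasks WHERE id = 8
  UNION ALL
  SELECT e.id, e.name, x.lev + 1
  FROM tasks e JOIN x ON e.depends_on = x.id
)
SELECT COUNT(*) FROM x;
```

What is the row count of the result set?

Base: id=8 (notify) at lev 0.
Iteration 1: rows with depends_on in {8} -> parse (id 10, lev 1).
Iteration 2: rows with depends_on in {10} -> verify (id 11, lev 2).
Iteration 3: rows with depends_on in {11} -> init (id 12, lev 3).
Iteration 4: no rows with depends_on in {12}; recursion stops.
Total rows emitted: 4.

4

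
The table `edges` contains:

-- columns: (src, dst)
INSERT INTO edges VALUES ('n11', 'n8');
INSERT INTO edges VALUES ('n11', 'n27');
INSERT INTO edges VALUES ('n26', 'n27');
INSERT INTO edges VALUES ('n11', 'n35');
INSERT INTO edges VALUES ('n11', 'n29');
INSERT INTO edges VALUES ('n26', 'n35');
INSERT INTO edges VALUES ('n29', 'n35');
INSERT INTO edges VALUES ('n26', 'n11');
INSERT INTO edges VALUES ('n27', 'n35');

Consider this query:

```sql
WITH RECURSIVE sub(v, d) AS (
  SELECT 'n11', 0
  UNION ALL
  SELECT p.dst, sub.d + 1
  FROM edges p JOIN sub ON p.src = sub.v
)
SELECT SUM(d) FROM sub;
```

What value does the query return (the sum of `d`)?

Base: (n11, d=0).
Iteration 1: edges from {n11} -> (n27, d=1), (n29, d=1), (n35, d=1), (n8, d=1).
Iteration 2: edges from {n27,n29,n35,n8} -> (n35, d=2) x2. [UNION ALL keeps all 2 new rows, including repeats]
Iteration 3: no outgoing edges from {n35}; recursion stops.
SUM(d) = 0 + 1 + 1 + 1 + 1 + 2 + 2 = 8.

8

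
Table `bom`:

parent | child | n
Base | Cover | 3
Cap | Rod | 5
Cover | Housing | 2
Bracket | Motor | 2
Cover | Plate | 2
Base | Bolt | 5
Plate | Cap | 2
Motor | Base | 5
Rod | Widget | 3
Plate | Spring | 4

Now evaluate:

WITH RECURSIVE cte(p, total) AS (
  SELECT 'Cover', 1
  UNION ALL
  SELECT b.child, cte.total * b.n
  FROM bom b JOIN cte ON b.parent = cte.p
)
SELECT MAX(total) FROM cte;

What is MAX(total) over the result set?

60

Base: (Cover, total=1).
Iteration 1: components of {Cover} -> Housing = 1*2 = 2, Plate = 1*2 = 2.
Iteration 2: components of {Housing,Plate} -> Cap = 2*2 = 4, Spring = 2*4 = 8.
Iteration 3: components of {Cap,Spring} -> Rod = 4*5 = 20.
Iteration 4: components of {Rod} -> Widget = 20*3 = 60.
Iteration 5: no further components; recursion stops.
total values: 1, 2, 2, 4, 8, 20, 60; the maximum is 60.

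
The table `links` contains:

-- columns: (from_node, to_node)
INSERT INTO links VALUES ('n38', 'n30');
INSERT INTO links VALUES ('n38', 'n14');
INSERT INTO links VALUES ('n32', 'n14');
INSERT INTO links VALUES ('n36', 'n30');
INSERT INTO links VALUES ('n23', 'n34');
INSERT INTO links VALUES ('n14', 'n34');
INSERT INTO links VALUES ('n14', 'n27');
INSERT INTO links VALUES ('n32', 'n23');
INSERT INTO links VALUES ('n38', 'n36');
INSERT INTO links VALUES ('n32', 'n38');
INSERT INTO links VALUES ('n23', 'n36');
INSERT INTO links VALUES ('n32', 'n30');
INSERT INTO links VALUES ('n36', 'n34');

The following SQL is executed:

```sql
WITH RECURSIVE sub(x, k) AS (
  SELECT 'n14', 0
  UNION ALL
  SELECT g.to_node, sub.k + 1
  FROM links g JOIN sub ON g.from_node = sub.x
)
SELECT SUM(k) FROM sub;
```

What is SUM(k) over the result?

2

Base: (n14, k=0).
Iteration 1: edges from {n14} -> (n27, k=1), (n34, k=1).
Iteration 2: no outgoing edges from {n27,n34}; recursion stops.
SUM(k) = 0 + 1 + 1 = 2.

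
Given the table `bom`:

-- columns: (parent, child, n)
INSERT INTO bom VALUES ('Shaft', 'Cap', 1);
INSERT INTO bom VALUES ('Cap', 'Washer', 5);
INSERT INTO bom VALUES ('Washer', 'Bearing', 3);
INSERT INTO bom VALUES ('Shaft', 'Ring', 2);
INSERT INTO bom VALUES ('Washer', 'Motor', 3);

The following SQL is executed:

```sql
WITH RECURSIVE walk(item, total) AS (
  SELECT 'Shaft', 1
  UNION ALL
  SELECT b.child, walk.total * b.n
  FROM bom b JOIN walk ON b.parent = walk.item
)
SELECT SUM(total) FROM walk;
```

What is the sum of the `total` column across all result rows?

39

Base: (Shaft, total=1).
Iteration 1: components of {Shaft} -> Cap = 1*1 = 1, Ring = 1*2 = 2.
Iteration 2: components of {Cap,Ring} -> Washer = 1*5 = 5.
Iteration 3: components of {Washer} -> Bearing = 5*3 = 15, Motor = 5*3 = 15.
Iteration 4: no further components; recursion stops.
SUM(total) = 1 + 1 + 2 + 5 + 15 + 15 = 39.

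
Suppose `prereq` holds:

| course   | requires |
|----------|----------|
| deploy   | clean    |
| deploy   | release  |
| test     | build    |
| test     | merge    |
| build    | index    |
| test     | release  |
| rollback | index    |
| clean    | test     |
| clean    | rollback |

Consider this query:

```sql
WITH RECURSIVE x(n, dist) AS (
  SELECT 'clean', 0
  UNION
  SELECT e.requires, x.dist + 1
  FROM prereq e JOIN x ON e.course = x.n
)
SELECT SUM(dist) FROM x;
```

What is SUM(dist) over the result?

Base: (clean, dist=0).
Iteration 1: edges from {clean} -> (rollback, dist=1), (test, dist=1).
Iteration 2: edges from {rollback,test} -> (build, dist=2), (index, dist=2), (merge, dist=2), (release, dist=2).
Iteration 3: edges from {build,index,merge,release} -> (index, dist=3).
Iteration 4: no outgoing edges from {index}; recursion stops.
SUM(dist) = 0 + 1 + 1 + 2 + 2 + 2 + 2 + 3 = 13.

13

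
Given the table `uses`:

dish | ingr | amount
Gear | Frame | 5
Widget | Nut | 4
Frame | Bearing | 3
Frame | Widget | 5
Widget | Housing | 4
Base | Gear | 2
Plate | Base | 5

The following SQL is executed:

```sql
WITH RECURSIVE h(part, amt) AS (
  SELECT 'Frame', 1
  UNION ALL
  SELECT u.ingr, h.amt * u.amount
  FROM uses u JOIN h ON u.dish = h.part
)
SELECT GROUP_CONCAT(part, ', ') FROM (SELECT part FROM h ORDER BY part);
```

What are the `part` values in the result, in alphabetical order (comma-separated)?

Base: (Frame, amt=1).
Iteration 1: components of {Frame} -> Bearing = 1*3 = 3, Widget = 1*5 = 5.
Iteration 2: components of {Bearing,Widget} -> Housing = 5*4 = 20, Nut = 5*4 = 20.
Iteration 3: no further components; recursion stops.

Bearing, Frame, Housing, Nut, Widget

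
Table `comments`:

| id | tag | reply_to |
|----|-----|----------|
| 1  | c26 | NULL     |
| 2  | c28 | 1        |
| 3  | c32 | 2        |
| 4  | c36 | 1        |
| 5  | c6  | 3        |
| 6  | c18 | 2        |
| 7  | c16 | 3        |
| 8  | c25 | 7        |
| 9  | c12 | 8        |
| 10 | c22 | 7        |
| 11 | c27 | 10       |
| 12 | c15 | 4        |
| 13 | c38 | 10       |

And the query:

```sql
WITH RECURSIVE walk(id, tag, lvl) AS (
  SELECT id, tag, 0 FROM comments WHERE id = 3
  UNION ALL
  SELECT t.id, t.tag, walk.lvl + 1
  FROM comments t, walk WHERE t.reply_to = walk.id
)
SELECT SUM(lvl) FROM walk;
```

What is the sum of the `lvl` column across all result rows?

15

Base: id=3 (c32) at lvl 0.
Iteration 1: rows with reply_to in {3} -> c6 (id 5, lvl 1), c16 (id 7, lvl 1).
Iteration 2: rows with reply_to in {5,7} -> c25 (id 8, lvl 2), c22 (id 10, lvl 2).
Iteration 3: rows with reply_to in {8,10} -> c12 (id 9, lvl 3), c27 (id 11, lvl 3), c38 (id 13, lvl 3).
Iteration 4: no rows with reply_to in {9,11,13}; recursion stops.
SUM(lvl) = 0 + 1 + 1 + 2 + 2 + 3 + 3 + 3 = 15.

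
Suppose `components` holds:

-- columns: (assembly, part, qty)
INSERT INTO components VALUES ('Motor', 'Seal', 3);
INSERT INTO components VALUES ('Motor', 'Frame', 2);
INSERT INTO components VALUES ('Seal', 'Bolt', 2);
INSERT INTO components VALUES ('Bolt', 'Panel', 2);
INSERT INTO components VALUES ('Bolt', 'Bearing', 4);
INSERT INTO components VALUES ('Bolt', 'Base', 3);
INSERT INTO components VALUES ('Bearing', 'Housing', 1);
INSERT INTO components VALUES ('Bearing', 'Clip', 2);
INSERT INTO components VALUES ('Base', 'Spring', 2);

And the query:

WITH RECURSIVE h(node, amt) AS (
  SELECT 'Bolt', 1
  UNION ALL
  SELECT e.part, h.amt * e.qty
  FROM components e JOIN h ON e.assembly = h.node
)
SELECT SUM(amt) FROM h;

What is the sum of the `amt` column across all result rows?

Base: (Bolt, amt=1).
Iteration 1: components of {Bolt} -> Base = 1*3 = 3, Bearing = 1*4 = 4, Panel = 1*2 = 2.
Iteration 2: components of {Base,Bearing,Panel} -> Clip = 4*2 = 8, Housing = 4*1 = 4, Spring = 3*2 = 6.
Iteration 3: no further components; recursion stops.
SUM(amt) = 1 + 2 + 4 + 3 + 4 + 8 + 6 = 28.

28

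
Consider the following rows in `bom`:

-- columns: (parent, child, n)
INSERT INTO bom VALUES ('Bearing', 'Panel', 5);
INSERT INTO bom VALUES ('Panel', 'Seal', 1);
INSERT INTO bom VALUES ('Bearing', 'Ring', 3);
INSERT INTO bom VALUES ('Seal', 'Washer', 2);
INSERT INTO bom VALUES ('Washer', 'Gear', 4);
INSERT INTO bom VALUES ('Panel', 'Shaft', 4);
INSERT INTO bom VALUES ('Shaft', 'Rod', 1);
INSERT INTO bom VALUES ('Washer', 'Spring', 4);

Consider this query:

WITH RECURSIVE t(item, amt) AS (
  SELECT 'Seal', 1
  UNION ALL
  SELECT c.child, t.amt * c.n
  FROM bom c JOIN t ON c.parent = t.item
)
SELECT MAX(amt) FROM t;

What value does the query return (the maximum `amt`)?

8

Base: (Seal, amt=1).
Iteration 1: components of {Seal} -> Washer = 1*2 = 2.
Iteration 2: components of {Washer} -> Gear = 2*4 = 8, Spring = 2*4 = 8.
Iteration 3: no further components; recursion stops.
amt values: 1, 2, 8, 8; the maximum is 8.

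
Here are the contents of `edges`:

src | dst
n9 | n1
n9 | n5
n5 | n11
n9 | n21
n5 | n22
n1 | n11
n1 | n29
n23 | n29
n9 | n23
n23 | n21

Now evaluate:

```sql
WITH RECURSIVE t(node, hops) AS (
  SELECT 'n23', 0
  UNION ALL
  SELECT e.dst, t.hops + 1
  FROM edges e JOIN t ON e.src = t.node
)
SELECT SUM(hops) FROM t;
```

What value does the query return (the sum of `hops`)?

2

Base: (n23, hops=0).
Iteration 1: edges from {n23} -> (n21, hops=1), (n29, hops=1).
Iteration 2: no outgoing edges from {n21,n29}; recursion stops.
SUM(hops) = 0 + 1 + 1 = 2.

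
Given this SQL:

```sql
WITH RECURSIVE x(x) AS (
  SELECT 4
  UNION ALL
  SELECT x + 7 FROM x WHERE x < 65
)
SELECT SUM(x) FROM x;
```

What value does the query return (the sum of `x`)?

Base: x=4.
Iteration 1: 4 < 65 holds -> x = 4 + 7 = 11.
Iteration 2: 11 < 65 holds -> x = 11 + 7 = 18.
Iteration 3: 18 < 65 holds -> x = 18 + 7 = 25.
Iteration 4: 25 < 65 holds -> x = 25 + 7 = 32.
Iteration 5: 32 < 65 holds -> x = 32 + 7 = 39.
Iteration 6: 39 < 65 holds -> x = 39 + 7 = 46.
Iteration 7: 46 < 65 holds -> x = 46 + 7 = 53.
Iteration 8: 53 < 65 holds -> x = 53 + 7 = 60.
Iteration 9: 60 < 65 holds -> x = 60 + 7 = 67.
Iteration 10: 67 < 65 fails; recursion stops.
SUM(x) = 4 + 11 + 18 + 25 + 32 + 39 + 46 + 53 + 60 + 67 = 355.

355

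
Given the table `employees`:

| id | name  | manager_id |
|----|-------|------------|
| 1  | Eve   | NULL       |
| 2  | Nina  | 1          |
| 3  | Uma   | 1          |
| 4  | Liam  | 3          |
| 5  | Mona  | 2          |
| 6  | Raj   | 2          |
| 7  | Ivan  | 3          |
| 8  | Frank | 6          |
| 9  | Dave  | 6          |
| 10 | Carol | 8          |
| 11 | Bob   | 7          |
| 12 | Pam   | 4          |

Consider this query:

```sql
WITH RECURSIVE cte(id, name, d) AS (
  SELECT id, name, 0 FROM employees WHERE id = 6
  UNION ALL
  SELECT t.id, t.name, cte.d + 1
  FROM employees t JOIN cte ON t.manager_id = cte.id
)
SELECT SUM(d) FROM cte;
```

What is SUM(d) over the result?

4

Base: id=6 (Raj) at d 0.
Iteration 1: rows with manager_id in {6} -> Frank (id 8, d 1), Dave (id 9, d 1).
Iteration 2: rows with manager_id in {8,9} -> Carol (id 10, d 2).
Iteration 3: no rows with manager_id in {10}; recursion stops.
SUM(d) = 0 + 1 + 1 + 2 = 4.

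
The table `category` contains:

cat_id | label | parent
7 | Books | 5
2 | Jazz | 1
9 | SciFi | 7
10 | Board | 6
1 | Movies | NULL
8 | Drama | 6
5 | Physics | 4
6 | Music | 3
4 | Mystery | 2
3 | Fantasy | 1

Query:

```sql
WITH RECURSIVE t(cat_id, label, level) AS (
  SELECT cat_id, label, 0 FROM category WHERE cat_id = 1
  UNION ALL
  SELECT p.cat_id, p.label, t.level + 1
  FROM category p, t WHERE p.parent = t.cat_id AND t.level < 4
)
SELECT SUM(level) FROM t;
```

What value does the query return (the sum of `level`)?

Base: cat_id=1 (Movies) at level 0.
Iteration 1: rows with parent in {1} -> Jazz (id 2, level 1), Fantasy (id 3, level 1).
Iteration 2: rows with parent in {2,3} -> Mystery (id 4, level 2), Music (id 6, level 2).
Iteration 3: rows with parent in {4,6} -> Physics (id 5, level 3), Drama (id 8, level 3), Board (id 10, level 3).
Iteration 4: rows with parent in {5,8,10} -> Books (id 7, level 4).
Iteration 5: level < 4 fails for all current rows; recursion stops.
SUM(level) = 0 + 1 + 1 + 2 + 2 + 3 + 3 + 3 + 4 = 19.

19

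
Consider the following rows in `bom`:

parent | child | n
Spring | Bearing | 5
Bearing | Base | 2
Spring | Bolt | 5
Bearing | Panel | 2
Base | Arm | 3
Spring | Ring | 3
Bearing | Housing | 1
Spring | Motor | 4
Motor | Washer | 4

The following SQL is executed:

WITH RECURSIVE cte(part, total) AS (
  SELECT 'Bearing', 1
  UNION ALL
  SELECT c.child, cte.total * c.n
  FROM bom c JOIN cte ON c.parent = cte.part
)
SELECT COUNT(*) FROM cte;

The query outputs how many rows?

Base: (Bearing, total=1).
Iteration 1: components of {Bearing} -> Base = 1*2 = 2, Housing = 1*1 = 1, Panel = 1*2 = 2.
Iteration 2: components of {Base,Housing,Panel} -> Arm = 2*3 = 6.
Iteration 3: no further components; recursion stops.
Total rows emitted: 5.

5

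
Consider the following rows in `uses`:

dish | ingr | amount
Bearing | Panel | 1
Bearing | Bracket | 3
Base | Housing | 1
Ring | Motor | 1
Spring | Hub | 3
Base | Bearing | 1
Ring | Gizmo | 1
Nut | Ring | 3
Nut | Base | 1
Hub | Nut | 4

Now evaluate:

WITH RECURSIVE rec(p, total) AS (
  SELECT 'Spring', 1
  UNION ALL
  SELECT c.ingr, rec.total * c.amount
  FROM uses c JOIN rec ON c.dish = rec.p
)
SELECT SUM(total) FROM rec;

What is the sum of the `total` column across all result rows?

208

Base: (Spring, total=1).
Iteration 1: components of {Spring} -> Hub = 1*3 = 3.
Iteration 2: components of {Hub} -> Nut = 3*4 = 12.
Iteration 3: components of {Nut} -> Base = 12*1 = 12, Ring = 12*3 = 36.
Iteration 4: components of {Base,Ring} -> Bearing = 12*1 = 12, Gizmo = 36*1 = 36, Housing = 12*1 = 12, Motor = 36*1 = 36.
Iteration 5: components of {Bearing,Gizmo,Housing,Motor} -> Bracket = 12*3 = 36, Panel = 12*1 = 12.
Iteration 6: no further components; recursion stops.
SUM(total) = 1 + 3 + 12 + 36 + 12 + 36 + 36 + 12 + 12 + 36 + 12 = 208.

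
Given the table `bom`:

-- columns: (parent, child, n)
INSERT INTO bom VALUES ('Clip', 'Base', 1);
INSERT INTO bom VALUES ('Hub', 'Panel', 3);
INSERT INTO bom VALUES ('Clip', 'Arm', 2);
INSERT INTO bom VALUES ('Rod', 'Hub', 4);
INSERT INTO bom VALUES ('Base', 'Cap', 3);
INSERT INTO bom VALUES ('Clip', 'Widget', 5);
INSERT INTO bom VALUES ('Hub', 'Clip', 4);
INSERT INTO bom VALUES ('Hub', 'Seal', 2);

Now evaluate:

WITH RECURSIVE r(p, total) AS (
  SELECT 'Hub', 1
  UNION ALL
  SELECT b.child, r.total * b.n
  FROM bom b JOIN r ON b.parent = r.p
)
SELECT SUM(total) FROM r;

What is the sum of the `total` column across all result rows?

54

Base: (Hub, total=1).
Iteration 1: components of {Hub} -> Clip = 1*4 = 4, Panel = 1*3 = 3, Seal = 1*2 = 2.
Iteration 2: components of {Clip,Panel,Seal} -> Arm = 4*2 = 8, Base = 4*1 = 4, Widget = 4*5 = 20.
Iteration 3: components of {Arm,Base,Widget} -> Cap = 4*3 = 12.
Iteration 4: no further components; recursion stops.
SUM(total) = 1 + 3 + 4 + 2 + 4 + 8 + 20 + 12 = 54.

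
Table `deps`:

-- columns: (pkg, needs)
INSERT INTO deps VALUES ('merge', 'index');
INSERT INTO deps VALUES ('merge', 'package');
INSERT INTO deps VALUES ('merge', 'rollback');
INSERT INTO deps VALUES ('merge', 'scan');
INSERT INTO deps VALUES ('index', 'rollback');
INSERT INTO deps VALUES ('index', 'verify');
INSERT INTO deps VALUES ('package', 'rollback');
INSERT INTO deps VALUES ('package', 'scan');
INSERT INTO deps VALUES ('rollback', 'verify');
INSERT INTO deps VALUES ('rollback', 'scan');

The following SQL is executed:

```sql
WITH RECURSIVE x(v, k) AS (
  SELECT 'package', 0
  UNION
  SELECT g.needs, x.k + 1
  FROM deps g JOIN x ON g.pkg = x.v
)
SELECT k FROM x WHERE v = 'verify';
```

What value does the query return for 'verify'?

2

Base: (package, k=0).
Iteration 1: edges from {package} -> (rollback, k=1), (scan, k=1).
Iteration 2: edges from {rollback,scan} -> (scan, k=2), (verify, k=2).
Iteration 3: no outgoing edges from {scan,verify}; recursion stops.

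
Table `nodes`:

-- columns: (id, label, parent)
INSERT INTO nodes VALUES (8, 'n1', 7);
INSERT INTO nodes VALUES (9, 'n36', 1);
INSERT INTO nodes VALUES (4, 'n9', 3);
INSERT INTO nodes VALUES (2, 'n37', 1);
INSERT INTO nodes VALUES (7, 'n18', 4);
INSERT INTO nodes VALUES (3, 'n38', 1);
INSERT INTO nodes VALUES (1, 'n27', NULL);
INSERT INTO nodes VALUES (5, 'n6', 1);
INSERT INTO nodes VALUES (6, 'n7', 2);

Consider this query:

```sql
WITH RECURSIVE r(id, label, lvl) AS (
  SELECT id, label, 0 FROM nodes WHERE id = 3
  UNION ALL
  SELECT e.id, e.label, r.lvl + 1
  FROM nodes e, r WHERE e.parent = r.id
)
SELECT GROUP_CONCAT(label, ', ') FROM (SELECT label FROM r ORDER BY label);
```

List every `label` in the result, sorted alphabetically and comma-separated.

n1, n18, n38, n9

Base: id=3 (n38) at lvl 0.
Iteration 1: rows with parent in {3} -> n9 (id 4, lvl 1).
Iteration 2: rows with parent in {4} -> n18 (id 7, lvl 2).
Iteration 3: rows with parent in {7} -> n1 (id 8, lvl 3).
Iteration 4: no rows with parent in {8}; recursion stops.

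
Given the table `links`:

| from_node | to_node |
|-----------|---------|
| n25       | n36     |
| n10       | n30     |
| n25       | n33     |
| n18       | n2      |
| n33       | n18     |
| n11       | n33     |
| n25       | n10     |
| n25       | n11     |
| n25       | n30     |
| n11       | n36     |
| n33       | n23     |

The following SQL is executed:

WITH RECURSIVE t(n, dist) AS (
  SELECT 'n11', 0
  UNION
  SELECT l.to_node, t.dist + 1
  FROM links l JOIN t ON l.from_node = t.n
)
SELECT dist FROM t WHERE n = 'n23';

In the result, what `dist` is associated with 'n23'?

2

Base: (n11, dist=0).
Iteration 1: edges from {n11} -> (n33, dist=1), (n36, dist=1).
Iteration 2: edges from {n33,n36} -> (n18, dist=2), (n23, dist=2).
Iteration 3: edges from {n18,n23} -> (n2, dist=3).
Iteration 4: no outgoing edges from {n2}; recursion stops.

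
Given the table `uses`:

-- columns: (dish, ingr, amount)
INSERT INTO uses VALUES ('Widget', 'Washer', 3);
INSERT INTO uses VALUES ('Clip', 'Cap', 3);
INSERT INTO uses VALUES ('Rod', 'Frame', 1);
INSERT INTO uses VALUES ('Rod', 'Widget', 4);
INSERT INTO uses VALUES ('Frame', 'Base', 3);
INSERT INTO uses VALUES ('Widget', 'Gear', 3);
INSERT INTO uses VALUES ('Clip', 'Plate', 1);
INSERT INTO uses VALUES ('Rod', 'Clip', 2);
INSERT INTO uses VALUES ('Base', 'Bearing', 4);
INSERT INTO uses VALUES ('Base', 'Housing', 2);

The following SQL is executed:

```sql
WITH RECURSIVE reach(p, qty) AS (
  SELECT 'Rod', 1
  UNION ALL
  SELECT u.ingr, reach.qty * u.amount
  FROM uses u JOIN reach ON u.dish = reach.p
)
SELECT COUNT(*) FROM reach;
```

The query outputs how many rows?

11

Base: (Rod, qty=1).
Iteration 1: components of {Rod} -> Clip = 1*2 = 2, Frame = 1*1 = 1, Widget = 1*4 = 4.
Iteration 2: components of {Clip,Frame,Widget} -> Base = 1*3 = 3, Cap = 2*3 = 6, Gear = 4*3 = 12, Plate = 2*1 = 2, Washer = 4*3 = 12.
Iteration 3: components of {Base,Cap,Gear,Plate,Washer} -> Bearing = 3*4 = 12, Housing = 3*2 = 6.
Iteration 4: no further components; recursion stops.
Total rows emitted: 11.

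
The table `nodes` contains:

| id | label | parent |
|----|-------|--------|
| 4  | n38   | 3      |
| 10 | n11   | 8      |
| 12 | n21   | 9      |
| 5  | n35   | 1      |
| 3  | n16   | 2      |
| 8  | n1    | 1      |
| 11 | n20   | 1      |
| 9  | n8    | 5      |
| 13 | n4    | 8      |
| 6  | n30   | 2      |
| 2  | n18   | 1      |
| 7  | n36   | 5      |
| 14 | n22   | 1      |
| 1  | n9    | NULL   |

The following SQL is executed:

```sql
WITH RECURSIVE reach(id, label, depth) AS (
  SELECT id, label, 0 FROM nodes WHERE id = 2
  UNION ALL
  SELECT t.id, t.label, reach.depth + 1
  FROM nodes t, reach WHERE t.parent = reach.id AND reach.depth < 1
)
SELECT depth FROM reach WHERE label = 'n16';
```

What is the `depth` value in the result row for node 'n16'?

1

Base: id=2 (n18) at depth 0.
Iteration 1: rows with parent in {2} -> n16 (id 3, depth 1), n30 (id 6, depth 1).
Iteration 2: depth < 1 fails for all current rows; recursion stops.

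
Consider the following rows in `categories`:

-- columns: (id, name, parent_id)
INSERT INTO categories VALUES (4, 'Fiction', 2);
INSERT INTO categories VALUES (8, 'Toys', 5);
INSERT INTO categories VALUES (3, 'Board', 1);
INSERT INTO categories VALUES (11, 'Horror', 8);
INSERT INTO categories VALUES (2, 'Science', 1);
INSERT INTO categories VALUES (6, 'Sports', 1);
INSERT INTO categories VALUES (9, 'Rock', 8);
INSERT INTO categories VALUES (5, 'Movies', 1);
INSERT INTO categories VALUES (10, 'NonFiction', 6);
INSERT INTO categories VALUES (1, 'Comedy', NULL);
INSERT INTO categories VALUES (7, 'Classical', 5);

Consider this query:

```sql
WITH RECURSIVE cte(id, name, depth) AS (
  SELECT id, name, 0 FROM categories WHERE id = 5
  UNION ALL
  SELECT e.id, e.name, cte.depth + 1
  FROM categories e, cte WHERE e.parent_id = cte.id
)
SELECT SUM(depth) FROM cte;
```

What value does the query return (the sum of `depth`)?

6

Base: id=5 (Movies) at depth 0.
Iteration 1: rows with parent_id in {5} -> Classical (id 7, depth 1), Toys (id 8, depth 1).
Iteration 2: rows with parent_id in {7,8} -> Rock (id 9, depth 2), Horror (id 11, depth 2).
Iteration 3: no rows with parent_id in {9,11}; recursion stops.
SUM(depth) = 0 + 1 + 1 + 2 + 2 = 6.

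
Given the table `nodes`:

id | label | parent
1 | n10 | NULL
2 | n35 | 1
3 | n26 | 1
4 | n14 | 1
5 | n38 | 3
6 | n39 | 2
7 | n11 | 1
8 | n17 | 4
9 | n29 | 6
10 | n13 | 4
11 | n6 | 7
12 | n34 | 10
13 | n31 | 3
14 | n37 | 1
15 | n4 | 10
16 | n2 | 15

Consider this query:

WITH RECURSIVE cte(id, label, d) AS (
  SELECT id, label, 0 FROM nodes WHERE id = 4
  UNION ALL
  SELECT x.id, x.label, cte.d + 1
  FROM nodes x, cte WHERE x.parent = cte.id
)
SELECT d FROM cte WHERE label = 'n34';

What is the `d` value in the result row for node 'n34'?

2

Base: id=4 (n14) at d 0.
Iteration 1: rows with parent in {4} -> n17 (id 8, d 1), n13 (id 10, d 1).
Iteration 2: rows with parent in {8,10} -> n34 (id 12, d 2), n4 (id 15, d 2).
Iteration 3: rows with parent in {12,15} -> n2 (id 16, d 3).
Iteration 4: no rows with parent in {16}; recursion stops.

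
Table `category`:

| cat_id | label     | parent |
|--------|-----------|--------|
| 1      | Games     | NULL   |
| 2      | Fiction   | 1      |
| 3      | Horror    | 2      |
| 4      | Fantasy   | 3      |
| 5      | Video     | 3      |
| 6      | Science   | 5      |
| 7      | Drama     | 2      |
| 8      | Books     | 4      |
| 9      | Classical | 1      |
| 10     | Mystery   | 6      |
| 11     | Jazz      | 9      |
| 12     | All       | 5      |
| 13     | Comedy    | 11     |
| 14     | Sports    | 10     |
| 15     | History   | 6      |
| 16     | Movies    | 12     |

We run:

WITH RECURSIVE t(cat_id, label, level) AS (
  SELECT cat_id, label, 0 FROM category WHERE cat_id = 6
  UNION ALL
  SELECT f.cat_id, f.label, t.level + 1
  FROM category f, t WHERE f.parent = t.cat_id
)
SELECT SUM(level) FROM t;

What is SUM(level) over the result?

Base: cat_id=6 (Science) at level 0.
Iteration 1: rows with parent in {6} -> Mystery (id 10, level 1), History (id 15, level 1).
Iteration 2: rows with parent in {10,15} -> Sports (id 14, level 2).
Iteration 3: no rows with parent in {14}; recursion stops.
SUM(level) = 0 + 1 + 1 + 2 = 4.

4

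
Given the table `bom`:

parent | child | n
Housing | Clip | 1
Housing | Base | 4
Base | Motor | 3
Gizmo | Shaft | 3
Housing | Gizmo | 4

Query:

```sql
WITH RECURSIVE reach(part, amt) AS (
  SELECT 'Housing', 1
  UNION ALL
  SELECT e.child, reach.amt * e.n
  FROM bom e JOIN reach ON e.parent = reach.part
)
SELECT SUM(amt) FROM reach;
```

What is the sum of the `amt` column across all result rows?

34

Base: (Housing, amt=1).
Iteration 1: components of {Housing} -> Base = 1*4 = 4, Clip = 1*1 = 1, Gizmo = 1*4 = 4.
Iteration 2: components of {Base,Clip,Gizmo} -> Motor = 4*3 = 12, Shaft = 4*3 = 12.
Iteration 3: no further components; recursion stops.
SUM(amt) = 1 + 4 + 1 + 4 + 12 + 12 = 34.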